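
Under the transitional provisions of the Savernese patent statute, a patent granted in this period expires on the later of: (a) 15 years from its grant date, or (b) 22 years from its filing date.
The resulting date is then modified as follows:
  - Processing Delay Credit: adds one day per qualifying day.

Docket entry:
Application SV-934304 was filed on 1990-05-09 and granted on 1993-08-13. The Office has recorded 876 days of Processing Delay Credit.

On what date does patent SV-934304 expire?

(a) grant + 15 years → 13 August 2008.
(b) filing + 22 years → 9 May 2012.
Later of the two: 9 May 2012.
Processing Delay Credit: +876 days → 2 October 2014.

October 2, 2014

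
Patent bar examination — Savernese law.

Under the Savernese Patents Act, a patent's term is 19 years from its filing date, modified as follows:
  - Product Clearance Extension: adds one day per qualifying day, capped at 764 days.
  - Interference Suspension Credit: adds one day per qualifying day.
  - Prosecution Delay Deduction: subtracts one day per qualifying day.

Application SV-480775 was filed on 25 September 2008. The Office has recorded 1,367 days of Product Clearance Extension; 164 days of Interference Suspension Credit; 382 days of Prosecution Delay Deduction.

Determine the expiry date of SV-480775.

March 24, 2029

Base term: filing date + 19 years → 25 September 2027.
Product Clearance Extension: 1367 days claimed exceeds the 764-day cap, so +764 days → 28 October 2029.
Interference Suspension Credit: +164 days → 10 April 2030.
Prosecution Delay Deduction: −382 days → 24 March 2029.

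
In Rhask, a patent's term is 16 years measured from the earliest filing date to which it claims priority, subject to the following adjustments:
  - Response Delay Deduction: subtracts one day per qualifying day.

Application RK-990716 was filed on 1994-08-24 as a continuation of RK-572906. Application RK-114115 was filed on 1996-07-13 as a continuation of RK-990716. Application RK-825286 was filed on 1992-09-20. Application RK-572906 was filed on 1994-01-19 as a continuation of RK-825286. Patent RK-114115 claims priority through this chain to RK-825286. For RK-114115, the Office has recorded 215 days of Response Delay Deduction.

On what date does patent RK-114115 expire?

Earliest priority filing: 20 September 1992.
Base term: 20 September 1992 + 16 years → 20 September 2008.
Response Delay Deduction: −215 days → 18 February 2008.

2008-02-18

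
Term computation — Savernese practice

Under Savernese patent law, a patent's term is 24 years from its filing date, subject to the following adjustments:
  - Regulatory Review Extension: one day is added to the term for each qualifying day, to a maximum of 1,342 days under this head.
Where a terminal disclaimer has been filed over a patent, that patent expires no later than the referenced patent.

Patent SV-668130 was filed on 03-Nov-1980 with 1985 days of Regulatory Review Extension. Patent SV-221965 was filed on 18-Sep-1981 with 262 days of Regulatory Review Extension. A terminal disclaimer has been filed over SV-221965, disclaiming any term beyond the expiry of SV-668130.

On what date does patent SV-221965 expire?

2006-06-07

Natural term of SV-221965:
  Base: filing + 24 years → 18 September 2005.
  Regulatory Review Extension: 262 days (within the 1342-day cap) → +262 days → 7 June 2006.
Expiry of referenced patent SV-668130:
  Base: filing + 24 years → 3 November 2004.
  Regulatory Review Extension: 1985 days claimed exceeds the 1342-day cap, so +1342 days → 7 July 2008.
Terminal disclaimer: SV-221965 expires on the earlier of 7 June 2006 and 7 July 2008.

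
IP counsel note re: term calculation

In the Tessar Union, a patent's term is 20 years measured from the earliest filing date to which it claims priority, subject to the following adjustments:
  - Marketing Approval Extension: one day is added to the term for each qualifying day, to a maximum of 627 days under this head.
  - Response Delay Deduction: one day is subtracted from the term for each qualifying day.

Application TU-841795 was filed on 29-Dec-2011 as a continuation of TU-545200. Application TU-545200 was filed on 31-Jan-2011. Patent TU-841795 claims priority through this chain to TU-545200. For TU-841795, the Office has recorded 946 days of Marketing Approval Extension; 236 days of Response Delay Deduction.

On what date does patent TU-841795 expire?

February 26, 2032

Earliest priority filing: 31 January 2011.
Base term: 31 January 2011 + 20 years → 31 January 2031.
Marketing Approval Extension: 946 days claimed exceeds the 627-day cap, so +627 days → 19 October 2032.
Response Delay Deduction: −236 days → 26 February 2032.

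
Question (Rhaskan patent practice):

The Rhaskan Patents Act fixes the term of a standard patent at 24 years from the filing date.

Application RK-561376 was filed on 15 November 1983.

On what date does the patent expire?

Filing date + 24 years → 15 November 2007.

2007-11-15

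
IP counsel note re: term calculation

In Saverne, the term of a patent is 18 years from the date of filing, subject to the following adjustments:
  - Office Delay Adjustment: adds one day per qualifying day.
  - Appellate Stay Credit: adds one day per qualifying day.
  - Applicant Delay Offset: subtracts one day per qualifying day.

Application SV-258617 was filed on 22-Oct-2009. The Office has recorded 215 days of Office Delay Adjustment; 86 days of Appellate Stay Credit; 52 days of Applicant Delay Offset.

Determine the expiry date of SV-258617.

Base term: filing date + 18 years → 22 October 2027.
Office Delay Adjustment: +215 days → 24 May 2028.
Appellate Stay Credit: +86 days → 18 August 2028.
Applicant Delay Offset: −52 days → 27 June 2028.

June 27, 2028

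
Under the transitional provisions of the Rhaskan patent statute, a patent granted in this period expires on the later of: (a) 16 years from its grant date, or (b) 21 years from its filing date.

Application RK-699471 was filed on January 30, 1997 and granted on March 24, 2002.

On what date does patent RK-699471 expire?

2018-03-24

(a) grant + 16 years → 24 March 2018.
(b) filing + 21 years → 30 January 2018.
Later of the two: 24 March 2018.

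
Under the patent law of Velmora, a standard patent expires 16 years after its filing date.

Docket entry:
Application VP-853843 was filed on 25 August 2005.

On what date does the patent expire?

Filing date + 16 years → 25 August 2021.

August 25, 2021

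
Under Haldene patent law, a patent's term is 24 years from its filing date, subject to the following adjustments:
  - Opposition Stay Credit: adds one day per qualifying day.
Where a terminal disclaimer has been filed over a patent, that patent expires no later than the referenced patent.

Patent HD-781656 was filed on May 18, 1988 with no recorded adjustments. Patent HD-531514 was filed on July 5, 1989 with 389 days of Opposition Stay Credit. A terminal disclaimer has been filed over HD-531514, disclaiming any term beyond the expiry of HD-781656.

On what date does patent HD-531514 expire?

Natural term of HD-531514:
  Base: filing + 24 years → 5 July 2013.
  Opposition Stay Credit: +389 days → 29 July 2014.
Expiry of referenced patent HD-781656:
  Base: filing + 24 years → 18 May 2012.
Terminal disclaimer: HD-531514 expires on the earlier of 29 July 2014 and 18 May 2012.

2012-05-18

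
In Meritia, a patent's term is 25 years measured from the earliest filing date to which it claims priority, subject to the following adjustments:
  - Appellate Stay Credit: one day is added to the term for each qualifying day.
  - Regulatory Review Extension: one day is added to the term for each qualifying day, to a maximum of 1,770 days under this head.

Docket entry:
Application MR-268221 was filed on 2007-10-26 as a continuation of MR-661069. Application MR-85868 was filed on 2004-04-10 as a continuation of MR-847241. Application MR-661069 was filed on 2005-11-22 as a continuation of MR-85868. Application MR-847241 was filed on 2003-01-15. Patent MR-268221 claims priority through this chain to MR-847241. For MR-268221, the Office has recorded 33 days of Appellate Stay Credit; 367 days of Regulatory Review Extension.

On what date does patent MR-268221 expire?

Earliest priority filing: 15 January 2003.
Base term: 15 January 2003 + 25 years → 15 January 2028.
Appellate Stay Credit: +33 days → 17 February 2028.
Regulatory Review Extension: 367 days (within the 1770-day cap) → +367 days → 18 February 2029.

February 18, 2029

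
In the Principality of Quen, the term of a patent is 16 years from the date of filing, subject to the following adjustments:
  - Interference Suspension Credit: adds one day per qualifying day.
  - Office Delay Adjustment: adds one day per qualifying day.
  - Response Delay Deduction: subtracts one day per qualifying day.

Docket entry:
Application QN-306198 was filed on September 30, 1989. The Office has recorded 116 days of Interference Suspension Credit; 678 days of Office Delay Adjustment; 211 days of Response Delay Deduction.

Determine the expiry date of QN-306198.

Base term: filing date + 16 years → 30 September 2005.
Interference Suspension Credit: +116 days → 24 January 2006.
Office Delay Adjustment: +678 days → 3 December 2007.
Response Delay Deduction: −211 days → 6 May 2007.

May 6, 2007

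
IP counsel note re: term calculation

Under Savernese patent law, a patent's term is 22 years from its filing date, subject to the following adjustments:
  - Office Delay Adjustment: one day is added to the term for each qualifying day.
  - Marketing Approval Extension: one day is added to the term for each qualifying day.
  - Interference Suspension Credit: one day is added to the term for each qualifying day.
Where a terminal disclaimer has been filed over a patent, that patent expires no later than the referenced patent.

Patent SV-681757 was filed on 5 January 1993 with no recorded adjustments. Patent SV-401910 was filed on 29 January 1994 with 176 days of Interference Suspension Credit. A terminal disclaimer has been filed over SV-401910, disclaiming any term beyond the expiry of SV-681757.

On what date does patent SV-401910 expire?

2015-01-05

Natural term of SV-401910:
  Base: filing + 22 years → 29 January 2016.
  Interference Suspension Credit: +176 days → 23 July 2016.
Expiry of referenced patent SV-681757:
  Base: filing + 22 years → 5 January 2015.
Terminal disclaimer: SV-401910 expires on the earlier of 23 July 2016 and 5 January 2015.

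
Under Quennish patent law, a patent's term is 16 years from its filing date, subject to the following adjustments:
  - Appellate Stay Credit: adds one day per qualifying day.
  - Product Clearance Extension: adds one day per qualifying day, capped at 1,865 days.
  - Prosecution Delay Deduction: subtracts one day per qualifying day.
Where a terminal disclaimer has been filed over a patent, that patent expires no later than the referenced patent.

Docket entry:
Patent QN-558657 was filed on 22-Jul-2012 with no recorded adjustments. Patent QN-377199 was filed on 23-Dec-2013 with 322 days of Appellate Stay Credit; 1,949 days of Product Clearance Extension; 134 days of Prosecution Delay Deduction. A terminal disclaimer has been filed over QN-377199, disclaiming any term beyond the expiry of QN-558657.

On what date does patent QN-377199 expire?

2028-07-22

Natural term of QN-377199:
  Base: filing + 16 years → 23 December 2029.
  Appellate Stay Credit: +322 days → 10 November 2030.
  Product Clearance Extension: 1949 days claimed exceeds the 1865-day cap, so +1865 days → 19 December 2035.
  Prosecution Delay Deduction: −134 days → 7 August 2035.
Expiry of referenced patent QN-558657:
  Base: filing + 16 years → 22 July 2028.
Terminal disclaimer: QN-377199 expires on the earlier of 7 August 2035 and 22 July 2028.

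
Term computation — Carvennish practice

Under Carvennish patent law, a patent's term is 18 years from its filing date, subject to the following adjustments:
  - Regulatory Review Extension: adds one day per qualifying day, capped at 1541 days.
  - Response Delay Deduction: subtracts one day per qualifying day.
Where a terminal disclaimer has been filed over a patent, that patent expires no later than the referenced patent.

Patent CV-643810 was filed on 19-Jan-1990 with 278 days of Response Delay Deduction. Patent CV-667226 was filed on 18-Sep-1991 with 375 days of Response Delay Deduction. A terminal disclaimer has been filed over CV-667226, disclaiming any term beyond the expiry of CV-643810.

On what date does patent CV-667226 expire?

Natural term of CV-667226:
  Base: filing + 18 years → 18 September 2009.
  Response Delay Deduction: −375 days → 8 September 2008.
Expiry of referenced patent CV-643810:
  Base: filing + 18 years → 19 January 2008.
  Response Delay Deduction: −278 days → 16 April 2007.
Terminal disclaimer: CV-667226 expires on the earlier of 8 September 2008 and 16 April 2007.

April 16, 2007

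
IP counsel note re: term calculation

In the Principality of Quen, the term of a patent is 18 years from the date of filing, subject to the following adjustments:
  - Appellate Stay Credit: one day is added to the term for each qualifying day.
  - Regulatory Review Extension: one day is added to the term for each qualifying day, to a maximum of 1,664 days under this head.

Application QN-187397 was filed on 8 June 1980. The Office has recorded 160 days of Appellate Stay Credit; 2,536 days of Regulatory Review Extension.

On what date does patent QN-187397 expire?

Base term: filing date + 18 years → 8 June 1998.
Appellate Stay Credit: +160 days → 15 November 1998.
Regulatory Review Extension: 2536 days claimed exceeds the 1664-day cap, so +1664 days → 6 June 2003.

2003-06-06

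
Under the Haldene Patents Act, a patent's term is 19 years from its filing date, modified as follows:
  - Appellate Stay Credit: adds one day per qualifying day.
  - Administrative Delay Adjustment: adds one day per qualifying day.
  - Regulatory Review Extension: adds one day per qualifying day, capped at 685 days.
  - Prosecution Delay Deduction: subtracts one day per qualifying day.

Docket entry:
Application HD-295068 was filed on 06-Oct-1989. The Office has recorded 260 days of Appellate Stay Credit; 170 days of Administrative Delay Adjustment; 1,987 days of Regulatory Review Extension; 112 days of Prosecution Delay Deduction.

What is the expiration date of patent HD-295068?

Base term: filing date + 19 years → 6 October 2008.
Appellate Stay Credit: +260 days → 23 June 2009.
Administrative Delay Adjustment: +170 days → 10 December 2009.
Regulatory Review Extension: 1987 days claimed exceeds the 685-day cap, so +685 days → 26 October 2011.
Prosecution Delay Deduction: −112 days → 6 July 2011.

2011-07-06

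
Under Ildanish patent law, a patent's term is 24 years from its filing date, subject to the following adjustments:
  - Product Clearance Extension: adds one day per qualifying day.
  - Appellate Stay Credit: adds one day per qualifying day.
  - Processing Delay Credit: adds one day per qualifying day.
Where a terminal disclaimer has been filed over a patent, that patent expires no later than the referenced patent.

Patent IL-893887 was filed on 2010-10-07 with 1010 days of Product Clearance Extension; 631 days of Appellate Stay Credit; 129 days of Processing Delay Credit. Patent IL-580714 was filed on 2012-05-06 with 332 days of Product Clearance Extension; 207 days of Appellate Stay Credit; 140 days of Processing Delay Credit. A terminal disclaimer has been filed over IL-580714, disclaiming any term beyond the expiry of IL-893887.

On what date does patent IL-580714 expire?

Natural term of IL-580714:
  Base: filing + 24 years → 6 May 2036.
  Product Clearance Extension: +332 days → 3 April 2037.
  Appellate Stay Credit: +207 days → 27 October 2037.
  Processing Delay Credit: +140 days → 16 March 2038.
Expiry of referenced patent IL-893887:
  Base: filing + 24 years → 7 October 2034.
  Product Clearance Extension: +1010 days → 13 July 2037.
  Appellate Stay Credit: +631 days → 5 April 2039.
  Processing Delay Credit: +129 days → 12 August 2039.
Terminal disclaimer: IL-580714 expires on the earlier of 16 March 2038 and 12 August 2039.

March 16, 2038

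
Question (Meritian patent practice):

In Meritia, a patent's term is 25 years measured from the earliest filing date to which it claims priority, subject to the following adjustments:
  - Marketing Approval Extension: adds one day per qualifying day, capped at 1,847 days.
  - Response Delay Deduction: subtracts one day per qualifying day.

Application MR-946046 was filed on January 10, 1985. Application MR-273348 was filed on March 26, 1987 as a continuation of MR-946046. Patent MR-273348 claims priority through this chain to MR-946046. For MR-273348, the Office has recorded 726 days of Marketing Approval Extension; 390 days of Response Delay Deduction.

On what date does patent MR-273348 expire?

Earliest priority filing: 10 January 1985.
Base term: 10 January 1985 + 25 years → 10 January 2010.
Marketing Approval Extension: 726 days (within the 1847-day cap) → +726 days → 6 January 2012.
Response Delay Deduction: −390 days → 12 December 2010.

2010-12-12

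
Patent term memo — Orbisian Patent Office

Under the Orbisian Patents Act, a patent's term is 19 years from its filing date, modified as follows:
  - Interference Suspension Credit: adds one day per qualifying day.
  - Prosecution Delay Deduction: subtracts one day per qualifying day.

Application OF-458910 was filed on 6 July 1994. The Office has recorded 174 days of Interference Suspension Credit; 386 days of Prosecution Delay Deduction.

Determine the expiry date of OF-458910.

December 6, 2012

Base term: filing date + 19 years → 6 July 2013.
Interference Suspension Credit: +174 days → 27 December 2013.
Prosecution Delay Deduction: −386 days → 6 December 2012.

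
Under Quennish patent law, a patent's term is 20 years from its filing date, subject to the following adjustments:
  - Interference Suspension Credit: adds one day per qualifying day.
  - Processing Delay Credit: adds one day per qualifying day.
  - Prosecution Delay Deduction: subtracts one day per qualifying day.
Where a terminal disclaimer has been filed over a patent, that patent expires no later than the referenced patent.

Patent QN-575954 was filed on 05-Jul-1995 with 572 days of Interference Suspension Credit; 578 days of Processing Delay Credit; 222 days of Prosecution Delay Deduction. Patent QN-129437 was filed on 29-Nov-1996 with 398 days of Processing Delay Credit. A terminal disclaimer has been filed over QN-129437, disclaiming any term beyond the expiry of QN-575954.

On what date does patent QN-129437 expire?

2018-01-01

Natural term of QN-129437:
  Base: filing + 20 years → 29 November 2016.
  Processing Delay Credit: +398 days → 1 January 2018.
Expiry of referenced patent QN-575954:
  Base: filing + 20 years → 5 July 2015.
  Interference Suspension Credit: +572 days → 27 January 2017.
  Processing Delay Credit: +578 days → 28 August 2018.
  Prosecution Delay Deduction: −222 days → 18 January 2018.
Terminal disclaimer: QN-129437 expires on the earlier of 1 January 2018 and 18 January 2018.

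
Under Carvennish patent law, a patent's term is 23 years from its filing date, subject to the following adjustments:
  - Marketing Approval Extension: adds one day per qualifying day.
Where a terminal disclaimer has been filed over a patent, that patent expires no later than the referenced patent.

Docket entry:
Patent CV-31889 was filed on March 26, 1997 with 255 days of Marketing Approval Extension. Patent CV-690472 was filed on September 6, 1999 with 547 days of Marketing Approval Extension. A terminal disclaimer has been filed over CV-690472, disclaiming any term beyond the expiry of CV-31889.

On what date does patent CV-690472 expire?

Natural term of CV-690472:
  Base: filing + 23 years → 6 September 2022.
  Marketing Approval Extension: +547 days → 6 March 2024.
Expiry of referenced patent CV-31889:
  Base: filing + 23 years → 26 March 2020.
  Marketing Approval Extension: +255 days → 6 December 2020.
Terminal disclaimer: CV-690472 expires on the earlier of 6 March 2024 and 6 December 2020.

December 6, 2020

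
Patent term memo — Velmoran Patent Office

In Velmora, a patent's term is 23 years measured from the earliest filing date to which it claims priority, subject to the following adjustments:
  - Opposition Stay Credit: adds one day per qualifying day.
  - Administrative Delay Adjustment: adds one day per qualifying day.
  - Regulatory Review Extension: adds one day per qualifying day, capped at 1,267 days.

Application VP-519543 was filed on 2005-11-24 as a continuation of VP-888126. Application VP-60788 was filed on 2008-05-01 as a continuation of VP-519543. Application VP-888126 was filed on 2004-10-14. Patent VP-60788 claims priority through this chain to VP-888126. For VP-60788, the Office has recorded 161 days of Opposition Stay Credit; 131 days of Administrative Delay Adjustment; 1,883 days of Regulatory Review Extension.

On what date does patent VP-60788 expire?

January 20, 2032

Earliest priority filing: 14 October 2004.
Base term: 14 October 2004 + 23 years → 14 October 2027.
Opposition Stay Credit: +161 days → 23 March 2028.
Administrative Delay Adjustment: +131 days → 1 August 2028.
Regulatory Review Extension: 1883 days claimed exceeds the 1267-day cap, so +1267 days → 20 January 2032.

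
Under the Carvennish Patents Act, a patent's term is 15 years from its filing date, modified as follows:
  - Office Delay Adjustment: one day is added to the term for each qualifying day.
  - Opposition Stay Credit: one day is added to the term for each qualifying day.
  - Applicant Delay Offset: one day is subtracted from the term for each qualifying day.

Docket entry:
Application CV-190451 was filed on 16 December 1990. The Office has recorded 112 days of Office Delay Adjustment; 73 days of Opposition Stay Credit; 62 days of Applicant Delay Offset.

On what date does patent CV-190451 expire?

2006-04-18

Base term: filing date + 15 years → 16 December 2005.
Office Delay Adjustment: +112 days → 7 April 2006.
Opposition Stay Credit: +73 days → 19 June 2006.
Applicant Delay Offset: −62 days → 18 April 2006.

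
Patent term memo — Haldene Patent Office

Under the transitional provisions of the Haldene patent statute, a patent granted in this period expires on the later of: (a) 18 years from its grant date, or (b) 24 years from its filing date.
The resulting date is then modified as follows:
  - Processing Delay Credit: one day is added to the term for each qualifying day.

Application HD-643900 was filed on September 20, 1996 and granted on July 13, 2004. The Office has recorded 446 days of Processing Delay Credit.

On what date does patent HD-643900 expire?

(a) grant + 18 years → 13 July 2022.
(b) filing + 24 years → 20 September 2020.
Later of the two: 13 July 2022.
Processing Delay Credit: +446 days → 2 October 2023.

October 2, 2023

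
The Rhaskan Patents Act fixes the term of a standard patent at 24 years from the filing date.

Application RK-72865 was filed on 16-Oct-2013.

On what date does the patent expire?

October 16, 2037

Filing date + 24 years → 16 October 2037.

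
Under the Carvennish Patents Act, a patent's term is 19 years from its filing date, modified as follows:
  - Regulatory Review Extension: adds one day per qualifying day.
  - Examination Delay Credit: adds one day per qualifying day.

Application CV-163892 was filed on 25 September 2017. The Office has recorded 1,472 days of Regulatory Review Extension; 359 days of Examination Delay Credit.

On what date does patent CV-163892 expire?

Base term: filing date + 19 years → 25 September 2036.
Regulatory Review Extension: +1472 days → 6 October 2040.
Examination Delay Credit: +359 days → 30 September 2041.

September 30, 2041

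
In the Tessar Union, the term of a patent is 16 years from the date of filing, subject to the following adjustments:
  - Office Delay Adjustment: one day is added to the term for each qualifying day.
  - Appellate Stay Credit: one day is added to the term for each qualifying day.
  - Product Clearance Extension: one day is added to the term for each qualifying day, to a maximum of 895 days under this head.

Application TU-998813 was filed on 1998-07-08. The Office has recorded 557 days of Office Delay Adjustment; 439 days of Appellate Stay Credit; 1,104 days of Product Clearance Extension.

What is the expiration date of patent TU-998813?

September 11, 2019

Base term: filing date + 16 years → 8 July 2014.
Office Delay Adjustment: +557 days → 16 January 2016.
Appellate Stay Credit: +439 days → 30 March 2017.
Product Clearance Extension: 1104 days claimed exceeds the 895-day cap, so +895 days → 11 September 2019.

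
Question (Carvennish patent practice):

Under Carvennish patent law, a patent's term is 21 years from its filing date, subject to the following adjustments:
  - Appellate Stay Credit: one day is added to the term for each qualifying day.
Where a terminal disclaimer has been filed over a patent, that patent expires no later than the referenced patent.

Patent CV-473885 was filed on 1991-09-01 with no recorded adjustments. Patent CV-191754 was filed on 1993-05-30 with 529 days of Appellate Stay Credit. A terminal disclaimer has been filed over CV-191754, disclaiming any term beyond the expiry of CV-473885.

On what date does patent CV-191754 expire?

Natural term of CV-191754:
  Base: filing + 21 years → 30 May 2014.
  Appellate Stay Credit: +529 days → 10 November 2015.
Expiry of referenced patent CV-473885:
  Base: filing + 21 years → 1 September 2012.
Terminal disclaimer: CV-191754 expires on the earlier of 10 November 2015 and 1 September 2012.

September 1, 2012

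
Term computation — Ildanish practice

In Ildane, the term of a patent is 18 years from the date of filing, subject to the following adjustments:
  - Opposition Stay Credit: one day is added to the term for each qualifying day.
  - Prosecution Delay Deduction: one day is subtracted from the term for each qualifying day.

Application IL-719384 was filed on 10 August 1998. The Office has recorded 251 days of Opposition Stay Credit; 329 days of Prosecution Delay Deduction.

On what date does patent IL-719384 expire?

May 24, 2016

Base term: filing date + 18 years → 10 August 2016.
Opposition Stay Credit: +251 days → 18 April 2017.
Prosecution Delay Deduction: −329 days → 24 May 2016.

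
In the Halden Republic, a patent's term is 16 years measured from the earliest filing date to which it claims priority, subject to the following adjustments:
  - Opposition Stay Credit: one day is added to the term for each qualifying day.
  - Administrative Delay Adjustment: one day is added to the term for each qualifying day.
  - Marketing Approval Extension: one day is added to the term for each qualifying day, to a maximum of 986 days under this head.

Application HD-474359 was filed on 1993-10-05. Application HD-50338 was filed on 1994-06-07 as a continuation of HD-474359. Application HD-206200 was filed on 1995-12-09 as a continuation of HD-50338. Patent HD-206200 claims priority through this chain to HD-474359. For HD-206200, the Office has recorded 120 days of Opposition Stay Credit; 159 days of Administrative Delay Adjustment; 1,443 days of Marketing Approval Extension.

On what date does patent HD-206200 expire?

Earliest priority filing: 5 October 1993.
Base term: 5 October 1993 + 16 years → 5 October 2009.
Opposition Stay Credit: +120 days → 2 February 2010.
Administrative Delay Adjustment: +159 days → 11 July 2010.
Marketing Approval Extension: 1443 days claimed exceeds the 986-day cap, so +986 days → 23 March 2013.

March 23, 2013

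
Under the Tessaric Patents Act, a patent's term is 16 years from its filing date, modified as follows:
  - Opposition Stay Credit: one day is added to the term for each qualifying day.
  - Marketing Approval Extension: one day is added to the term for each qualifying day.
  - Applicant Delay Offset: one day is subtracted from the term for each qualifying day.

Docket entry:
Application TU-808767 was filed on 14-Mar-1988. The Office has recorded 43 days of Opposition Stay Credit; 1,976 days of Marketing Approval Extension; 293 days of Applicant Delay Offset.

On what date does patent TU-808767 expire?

2008-12-04

Base term: filing date + 16 years → 14 March 2004.
Opposition Stay Credit: +43 days → 26 April 2004.
Marketing Approval Extension: +1976 days → 23 September 2009.
Applicant Delay Offset: −293 days → 4 December 2008.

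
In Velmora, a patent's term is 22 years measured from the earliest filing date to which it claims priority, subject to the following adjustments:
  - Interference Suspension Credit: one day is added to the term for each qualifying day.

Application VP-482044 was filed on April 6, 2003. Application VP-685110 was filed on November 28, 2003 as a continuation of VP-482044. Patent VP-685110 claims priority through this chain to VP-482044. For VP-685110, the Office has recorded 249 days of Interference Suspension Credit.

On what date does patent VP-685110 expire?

2025-12-11

Earliest priority filing: 6 April 2003.
Base term: 6 April 2003 + 22 years → 6 April 2025.
Interference Suspension Credit: +249 days → 11 December 2025.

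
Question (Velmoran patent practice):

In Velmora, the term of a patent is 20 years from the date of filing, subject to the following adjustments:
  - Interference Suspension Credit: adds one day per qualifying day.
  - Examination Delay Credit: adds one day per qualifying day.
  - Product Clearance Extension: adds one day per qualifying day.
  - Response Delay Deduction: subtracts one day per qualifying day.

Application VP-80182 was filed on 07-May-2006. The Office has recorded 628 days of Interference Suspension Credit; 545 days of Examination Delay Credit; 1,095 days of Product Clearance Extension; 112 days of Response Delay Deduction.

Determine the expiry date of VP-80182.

Base term: filing date + 20 years → 7 May 2026.
Interference Suspension Credit: +628 days → 25 January 2028.
Examination Delay Credit: +545 days → 23 July 2029.
Product Clearance Extension: +1095 days → 22 July 2032.
Response Delay Deduction: −112 days → 1 April 2032.

2032-04-01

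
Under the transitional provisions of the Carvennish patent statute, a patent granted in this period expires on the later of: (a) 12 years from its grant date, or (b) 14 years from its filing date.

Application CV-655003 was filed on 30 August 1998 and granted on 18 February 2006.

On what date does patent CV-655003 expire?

February 18, 2018

(a) grant + 12 years → 18 February 2018.
(b) filing + 14 years → 30 August 2012.
Later of the two: 18 February 2018.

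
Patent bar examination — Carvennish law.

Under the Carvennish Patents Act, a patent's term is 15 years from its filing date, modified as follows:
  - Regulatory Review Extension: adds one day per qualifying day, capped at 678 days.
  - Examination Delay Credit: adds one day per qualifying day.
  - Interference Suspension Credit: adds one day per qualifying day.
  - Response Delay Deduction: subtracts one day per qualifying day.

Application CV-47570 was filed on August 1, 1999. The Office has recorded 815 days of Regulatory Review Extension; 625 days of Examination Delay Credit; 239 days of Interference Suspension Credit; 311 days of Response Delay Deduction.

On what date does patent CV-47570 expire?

Base term: filing date + 15 years → 1 August 2014.
Regulatory Review Extension: 815 days claimed exceeds the 678-day cap, so +678 days → 9 June 2016.
Examination Delay Credit: +625 days → 24 February 2018.
Interference Suspension Credit: +239 days → 21 October 2018.
Response Delay Deduction: −311 days → 14 December 2017.

2017-12-14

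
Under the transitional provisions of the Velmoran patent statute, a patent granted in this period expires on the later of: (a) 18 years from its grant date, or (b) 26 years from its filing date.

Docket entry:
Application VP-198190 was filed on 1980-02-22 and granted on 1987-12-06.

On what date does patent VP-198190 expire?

2006-02-22

(a) grant + 18 years → 6 December 2005.
(b) filing + 26 years → 22 February 2006.
Later of the two: 22 February 2006.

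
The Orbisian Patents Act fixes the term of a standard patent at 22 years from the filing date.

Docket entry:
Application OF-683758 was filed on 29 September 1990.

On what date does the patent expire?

Filing date + 22 years → 29 September 2012.

September 29, 2012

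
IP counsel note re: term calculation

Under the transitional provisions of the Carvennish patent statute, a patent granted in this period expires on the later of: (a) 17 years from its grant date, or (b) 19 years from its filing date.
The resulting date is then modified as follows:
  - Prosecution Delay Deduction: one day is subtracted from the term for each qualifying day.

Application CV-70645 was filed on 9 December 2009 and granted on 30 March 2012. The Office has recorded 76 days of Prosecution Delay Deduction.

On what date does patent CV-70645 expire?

2029-01-13

(a) grant + 17 years → 30 March 2029.
(b) filing + 19 years → 9 December 2028.
Later of the two: 30 March 2029.
Prosecution Delay Deduction: −76 days → 13 January 2029.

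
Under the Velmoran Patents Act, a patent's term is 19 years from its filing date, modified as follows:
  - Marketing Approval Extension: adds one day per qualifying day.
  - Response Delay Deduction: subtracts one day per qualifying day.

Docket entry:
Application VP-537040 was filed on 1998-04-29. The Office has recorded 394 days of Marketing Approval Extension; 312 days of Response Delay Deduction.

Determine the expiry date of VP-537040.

Base term: filing date + 19 years → 29 April 2017.
Marketing Approval Extension: +394 days → 28 May 2018.
Response Delay Deduction: −312 days → 20 July 2017.

2017-07-20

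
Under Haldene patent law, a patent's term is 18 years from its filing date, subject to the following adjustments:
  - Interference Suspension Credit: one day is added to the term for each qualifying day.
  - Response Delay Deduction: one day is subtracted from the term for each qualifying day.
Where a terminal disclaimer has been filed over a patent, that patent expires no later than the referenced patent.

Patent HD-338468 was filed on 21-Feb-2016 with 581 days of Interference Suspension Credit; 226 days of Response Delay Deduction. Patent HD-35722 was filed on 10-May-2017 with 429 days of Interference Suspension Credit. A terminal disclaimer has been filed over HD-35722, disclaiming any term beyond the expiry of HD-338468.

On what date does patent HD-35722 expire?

2035-02-11

Natural term of HD-35722:
  Base: filing + 18 years → 10 May 2035.
  Interference Suspension Credit: +429 days → 12 July 2036.
Expiry of referenced patent HD-338468:
  Base: filing + 18 years → 21 February 2034.
  Interference Suspension Credit: +581 days → 25 September 2035.
  Response Delay Deduction: −226 days → 11 February 2035.
Terminal disclaimer: HD-35722 expires on the earlier of 12 July 2036 and 11 February 2035.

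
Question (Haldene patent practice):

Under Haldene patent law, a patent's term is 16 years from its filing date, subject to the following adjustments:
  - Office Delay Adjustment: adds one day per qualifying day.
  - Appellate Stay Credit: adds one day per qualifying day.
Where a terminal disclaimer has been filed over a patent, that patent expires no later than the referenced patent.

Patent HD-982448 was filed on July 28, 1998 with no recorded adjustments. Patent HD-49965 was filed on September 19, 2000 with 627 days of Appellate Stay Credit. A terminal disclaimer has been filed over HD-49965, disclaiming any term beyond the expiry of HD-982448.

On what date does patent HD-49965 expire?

Natural term of HD-49965:
  Base: filing + 16 years → 19 September 2016.
  Appellate Stay Credit: +627 days → 8 June 2018.
Expiry of referenced patent HD-982448:
  Base: filing + 16 years → 28 July 2014.
Terminal disclaimer: HD-49965 expires on the earlier of 8 June 2018 and 28 July 2014.

July 28, 2014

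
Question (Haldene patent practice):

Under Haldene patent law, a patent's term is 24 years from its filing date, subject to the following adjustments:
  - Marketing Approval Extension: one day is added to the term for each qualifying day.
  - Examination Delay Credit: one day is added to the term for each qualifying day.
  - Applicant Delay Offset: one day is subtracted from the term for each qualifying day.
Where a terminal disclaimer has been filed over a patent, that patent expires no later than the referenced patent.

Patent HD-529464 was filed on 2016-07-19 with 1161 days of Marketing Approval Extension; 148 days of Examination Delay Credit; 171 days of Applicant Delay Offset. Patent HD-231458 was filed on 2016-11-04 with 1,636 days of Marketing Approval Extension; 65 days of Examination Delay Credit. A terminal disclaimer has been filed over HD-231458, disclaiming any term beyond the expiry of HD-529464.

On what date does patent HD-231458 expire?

2043-08-31

Natural term of HD-231458:
  Base: filing + 24 years → 4 November 2040.
  Marketing Approval Extension: +1636 days → 28 April 2045.
  Examination Delay Credit: +65 days → 2 July 2045.
Expiry of referenced patent HD-529464:
  Base: filing + 24 years → 19 July 2040.
  Marketing Approval Extension: +1161 days → 23 September 2043.
  Examination Delay Credit: +148 days → 18 February 2044.
  Applicant Delay Offset: −171 days → 31 August 2043.
Terminal disclaimer: HD-231458 expires on the earlier of 2 July 2045 and 31 August 2043.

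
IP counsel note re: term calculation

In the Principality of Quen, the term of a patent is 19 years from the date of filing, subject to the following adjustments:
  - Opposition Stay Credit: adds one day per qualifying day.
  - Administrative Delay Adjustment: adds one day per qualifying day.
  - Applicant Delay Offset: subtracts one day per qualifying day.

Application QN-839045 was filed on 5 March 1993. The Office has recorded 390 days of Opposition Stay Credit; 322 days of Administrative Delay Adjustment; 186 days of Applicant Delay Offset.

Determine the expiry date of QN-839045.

Base term: filing date + 19 years → 5 March 2012.
Opposition Stay Credit: +390 days → 30 March 2013.
Administrative Delay Adjustment: +322 days → 15 February 2014.
Applicant Delay Offset: −186 days → 13 August 2013.

2013-08-13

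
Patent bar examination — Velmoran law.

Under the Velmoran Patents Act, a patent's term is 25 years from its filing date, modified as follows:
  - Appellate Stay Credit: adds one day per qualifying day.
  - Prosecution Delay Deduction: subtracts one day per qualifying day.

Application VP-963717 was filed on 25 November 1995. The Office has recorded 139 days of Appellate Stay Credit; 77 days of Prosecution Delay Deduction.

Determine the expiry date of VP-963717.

January 26, 2021

Base term: filing date + 25 years → 25 November 2020.
Appellate Stay Credit: +139 days → 13 April 2021.
Prosecution Delay Deduction: −77 days → 26 January 2021.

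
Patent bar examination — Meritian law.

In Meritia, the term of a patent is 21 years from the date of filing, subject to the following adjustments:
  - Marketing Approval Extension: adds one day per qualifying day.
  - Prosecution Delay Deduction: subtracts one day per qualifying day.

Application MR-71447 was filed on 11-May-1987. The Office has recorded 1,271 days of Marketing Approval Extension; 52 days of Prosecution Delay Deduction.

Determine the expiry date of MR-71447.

Base term: filing date + 21 years → 11 May 2008.
Marketing Approval Extension: +1271 days → 3 November 2011.
Prosecution Delay Deduction: −52 days → 12 September 2011.

September 12, 2011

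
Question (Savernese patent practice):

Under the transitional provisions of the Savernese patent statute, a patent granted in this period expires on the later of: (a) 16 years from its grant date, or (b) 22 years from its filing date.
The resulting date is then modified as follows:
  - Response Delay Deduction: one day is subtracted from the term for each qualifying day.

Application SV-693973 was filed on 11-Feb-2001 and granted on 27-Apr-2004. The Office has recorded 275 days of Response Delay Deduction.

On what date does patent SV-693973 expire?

(a) grant + 16 years → 27 April 2020.
(b) filing + 22 years → 11 February 2023.
Later of the two: 11 February 2023.
Response Delay Deduction: −275 days → 12 May 2022.

May 12, 2022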